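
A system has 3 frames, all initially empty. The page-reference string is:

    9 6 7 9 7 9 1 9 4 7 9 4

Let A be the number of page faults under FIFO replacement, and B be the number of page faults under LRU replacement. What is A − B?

Under FIFO: F F F . . . F F F F . . → 7 faults.
Under LRU: F F F . . . F . F F . . → 6 faults.
A − B = 7 − 6 = 1.

1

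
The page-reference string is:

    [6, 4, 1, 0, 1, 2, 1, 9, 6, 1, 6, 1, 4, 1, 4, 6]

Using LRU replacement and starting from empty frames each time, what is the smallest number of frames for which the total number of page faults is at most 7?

6

f=1: 16 faults
f=2: 10 faults
f=3: 8 faults
f=4: 8 faults
f=5: 8 faults
f=6: 6 faults
Smallest f with faults ≤ 7 is 6.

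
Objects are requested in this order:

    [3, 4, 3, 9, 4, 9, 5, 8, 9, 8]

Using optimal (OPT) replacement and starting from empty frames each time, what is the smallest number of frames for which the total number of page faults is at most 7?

f=1: 10 faults
f=2: 5 faults
f=3: 5 faults
f=4: 5 faults
f=5: 5 faults
Smallest f with faults ≤ 7 is 2.

2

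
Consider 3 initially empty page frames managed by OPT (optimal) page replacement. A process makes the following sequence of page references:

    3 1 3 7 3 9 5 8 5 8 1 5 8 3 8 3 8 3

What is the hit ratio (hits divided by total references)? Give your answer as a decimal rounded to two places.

3: fault, frames [3]
1: fault, frames [3, 1]
3: hit
7: fault, frames [3, 1, 7]
3: hit
9: fault, evict 7, frames [3, 1, 9]
5: fault, evict 9, frames [3, 1, 5]
8: fault, evict 3, frames [1, 5, 8]
5: hit
8: hit
1: hit
5: hit
8: hit
3: fault, evict 5, frames [1, 8, 3]
8: hit
3: hit
8: hit
3: hit
Hits: 11 of 18 references → 11/18 = 0.6111.

0.61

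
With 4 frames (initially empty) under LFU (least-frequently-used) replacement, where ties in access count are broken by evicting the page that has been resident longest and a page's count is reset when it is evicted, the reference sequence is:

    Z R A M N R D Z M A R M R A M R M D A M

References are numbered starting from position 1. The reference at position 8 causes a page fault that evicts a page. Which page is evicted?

M

pos 1: Z: fault, frames [Z]
pos 2: R: fault, frames [Z, R]
pos 3: A: fault, frames [Z, R, A]
pos 4: M: fault, frames [Z, R, A, M]
pos 5: N: fault, evict Z, frames [R, A, M, N]
pos 6: R: hit
pos 7: D: fault, evict A, frames [R, M, N, D]
pos 8: Z: fault, evict M, frames [R, N, D, Z]
At position 8, page M is evicted.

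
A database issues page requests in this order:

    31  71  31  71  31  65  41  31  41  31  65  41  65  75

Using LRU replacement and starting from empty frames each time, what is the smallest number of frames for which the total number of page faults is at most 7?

f=1: 14 faults
f=2: 8 faults
f=3: 5 faults
f=4: 5 faults
f=5: 5 faults
Smallest f with faults ≤ 7 is 3.

3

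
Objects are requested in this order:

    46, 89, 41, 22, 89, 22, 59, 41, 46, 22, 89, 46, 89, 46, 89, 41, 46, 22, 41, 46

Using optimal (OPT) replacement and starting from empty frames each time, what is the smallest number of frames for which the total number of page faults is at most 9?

3

f=1: 20 faults
f=2: 11 faults
f=3: 8 faults
f=4: 6 faults
f=5: 5 faults
Smallest f with faults ≤ 9 is 3.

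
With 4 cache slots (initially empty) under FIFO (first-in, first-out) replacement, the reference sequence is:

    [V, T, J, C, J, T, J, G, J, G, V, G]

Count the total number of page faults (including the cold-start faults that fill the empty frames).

V → fault, frames [V]
T → fault, frames [V, T]
J → fault, frames [V, T, J]
C → fault, frames [V, T, J, C]
J → hit
T → hit
J → hit
G → fault, evict V, frames [T, J, C, G]
J → hit
G → hit
V → fault, evict T, frames [J, C, G, V]
G → hit
Page faults: 6.

6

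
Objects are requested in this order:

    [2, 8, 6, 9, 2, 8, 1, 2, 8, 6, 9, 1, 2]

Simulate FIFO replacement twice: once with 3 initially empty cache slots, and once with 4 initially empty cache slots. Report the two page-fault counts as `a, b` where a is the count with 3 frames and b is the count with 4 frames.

10, 11

3 frames: F F F F F F F . . F F . F → 10 faults.
4 frames: F F F F . . F F F F F F F → 11 faults.
11 > 10: adding a frame increased faults — Belady's anomaly.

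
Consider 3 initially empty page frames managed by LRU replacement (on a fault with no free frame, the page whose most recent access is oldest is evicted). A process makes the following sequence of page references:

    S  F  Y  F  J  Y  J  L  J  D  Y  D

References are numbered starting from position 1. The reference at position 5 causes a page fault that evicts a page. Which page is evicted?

pos 1: S: fault, frames [S]
pos 2: F: fault, frames [S, F]
pos 3: Y: fault, frames [S, F, Y]
pos 4: F: hit
pos 5: J: fault, evict S, frames [Y, F, J]
At position 5, page S is evicted.

S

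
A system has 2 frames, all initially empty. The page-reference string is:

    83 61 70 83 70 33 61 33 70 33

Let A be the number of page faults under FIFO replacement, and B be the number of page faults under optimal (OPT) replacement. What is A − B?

Under FIFO: F F F F . F F . F F → 8 faults.
Under OPT: F F F . . F F . F . → 6 faults.
A − B = 8 − 6 = 2.

2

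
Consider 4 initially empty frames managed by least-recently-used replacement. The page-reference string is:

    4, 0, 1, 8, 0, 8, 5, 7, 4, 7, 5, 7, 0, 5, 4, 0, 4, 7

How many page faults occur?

8

4: fault, frames [4]
0: fault, frames [4, 0]
1: fault, frames [4, 0, 1]
8: fault, frames [4, 0, 1, 8]
0: hit
8: hit
5: fault, evict 4, frames [1, 0, 8, 5]
7: fault, evict 1, frames [0, 8, 5, 7]
4: fault, evict 0, frames [8, 5, 7, 4]
7: hit
5: hit
7: hit
0: fault, evict 8, frames [4, 5, 7, 0]
5: hit
4: hit
0: hit
4: hit
7: hit
Page faults: 8.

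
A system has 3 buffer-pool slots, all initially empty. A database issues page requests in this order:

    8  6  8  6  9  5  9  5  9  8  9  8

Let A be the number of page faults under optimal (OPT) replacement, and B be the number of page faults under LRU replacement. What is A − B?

Under OPT: F F . . F F . . . . . . → 4 faults.
Under LRU: F F . . F F . . . F . . → 5 faults.
A − B = 4 − 5 = -1.

-1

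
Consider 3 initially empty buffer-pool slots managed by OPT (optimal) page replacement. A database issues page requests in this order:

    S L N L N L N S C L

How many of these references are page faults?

4

S → fault, frames (S)
L → fault, frames (S L)
N → fault, frames (S L N)
L → hit
N → hit
L → hit
N → hit
S → hit
C → fault, evict N, frames (S L C)
L → hit
Page faults: 4.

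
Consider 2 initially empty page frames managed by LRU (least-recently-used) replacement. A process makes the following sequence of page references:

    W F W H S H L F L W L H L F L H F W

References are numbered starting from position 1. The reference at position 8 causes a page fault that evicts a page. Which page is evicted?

pos 1: W: fault, frames [W]
pos 2: F: fault, frames [W, F]
pos 3: W: hit
pos 4: H: fault, evict F, frames [W, H]
pos 5: S: fault, evict W, frames [H, S]
pos 6: H: hit
pos 7: L: fault, evict S, frames [H, L]
pos 8: F: fault, evict H, frames [L, F]
At position 8, page H is evicted.

H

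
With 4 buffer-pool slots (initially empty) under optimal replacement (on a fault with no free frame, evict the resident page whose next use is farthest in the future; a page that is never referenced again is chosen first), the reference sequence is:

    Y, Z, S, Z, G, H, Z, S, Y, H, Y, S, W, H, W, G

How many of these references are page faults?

Y: fault, frames [Y]
Z: fault, frames [Y, Z]
S: fault, frames [Y, Z, S]
Z: hit
G: fault, frames [Y, Z, S, G]
H: fault, evict G, frames [Y, Z, S, H]
Z: hit
S: hit
Y: hit
H: hit
Y: hit
S: hit
W: fault, evict S, frames [Y, Z, H, W]
H: hit
W: hit
G: fault, evict W, frames [Y, Z, H, G]
Page faults: 7.

7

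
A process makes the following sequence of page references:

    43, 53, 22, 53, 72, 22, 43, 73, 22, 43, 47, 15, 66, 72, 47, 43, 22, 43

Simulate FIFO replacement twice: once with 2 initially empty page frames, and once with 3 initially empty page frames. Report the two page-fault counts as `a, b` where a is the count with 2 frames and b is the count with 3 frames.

2 frames: F F F . F . F F F F F F F F F F F . → 15 faults.
3 frames: F F F . F . F F F . F F F F F F F . → 14 faults.
14 < 15: adding a frame reduced faults, as is typical.

15, 14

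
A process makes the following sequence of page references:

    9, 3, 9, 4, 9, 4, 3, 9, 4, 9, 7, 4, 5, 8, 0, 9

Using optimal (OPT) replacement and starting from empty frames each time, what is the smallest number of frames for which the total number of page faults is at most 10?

f=1: 16 faults
f=2: 10 faults
f=3: 7 faults
f=4: 7 faults
f=5: 7 faults
f=6: 7 faults
f=7: 7 faults
Smallest f with faults ≤ 10 is 2.

2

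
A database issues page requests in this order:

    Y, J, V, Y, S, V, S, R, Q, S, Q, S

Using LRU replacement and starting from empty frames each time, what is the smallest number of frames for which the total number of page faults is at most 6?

f=1: 12 faults
f=2: 9 faults
f=3: 6 faults
f=4: 6 faults
f=5: 6 faults
f=6: 6 faults
Smallest f with faults ≤ 6 is 3.

3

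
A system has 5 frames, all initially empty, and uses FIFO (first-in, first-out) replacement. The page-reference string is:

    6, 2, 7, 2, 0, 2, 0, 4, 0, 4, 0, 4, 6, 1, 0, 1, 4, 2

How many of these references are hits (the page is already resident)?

6: fault, frames {6}
2: fault, frames {6,2}
7: fault, frames {6,2,7}
2: hit
0: fault, frames {6,2,7,0}
2: hit
0: hit
4: fault, frames {6,2,7,0,4}
0: hit
4: hit
0: hit
4: hit
6: hit
1: fault, evict 6, frames {2,7,0,4,1}
0: hit
1: hit
4: hit
2: hit
Hits: 12.

12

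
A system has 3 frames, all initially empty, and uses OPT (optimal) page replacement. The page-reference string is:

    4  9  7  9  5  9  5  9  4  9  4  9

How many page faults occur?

4: fault, frames [4]
9: fault, frames [4, 9]
7: fault, frames [4, 9, 7]
9: hit
5: fault, evict 7, frames [4, 9, 5]
9: hit
5: hit
9: hit
4: hit
9: hit
4: hit
9: hit
Page faults: 4.

4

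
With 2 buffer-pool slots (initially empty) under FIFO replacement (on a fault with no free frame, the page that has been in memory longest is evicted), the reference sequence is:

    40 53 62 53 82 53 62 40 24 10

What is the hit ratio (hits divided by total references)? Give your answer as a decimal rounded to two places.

40: miss, frames (40)
53: miss, frames (40 53)
62: miss, evict 40, frames (53 62)
53: hit
82: miss, evict 53, frames (62 82)
53: miss, evict 62, frames (82 53)
62: miss, evict 82, frames (53 62)
40: miss, evict 53, frames (62 40)
24: miss, evict 62, frames (40 24)
10: miss, evict 40, frames (24 10)
Hits: 1 of 10 references → 1/10 = 0.1000.

0.10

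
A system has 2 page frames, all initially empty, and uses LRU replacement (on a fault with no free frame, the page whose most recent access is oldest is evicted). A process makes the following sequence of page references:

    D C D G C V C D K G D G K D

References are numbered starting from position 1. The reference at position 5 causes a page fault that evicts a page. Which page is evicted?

D

pos 1: D -> fault, frames (D)
pos 2: C -> fault, frames (D C)
pos 3: D -> hit
pos 4: G -> fault, evict C, frames (D G)
pos 5: C -> fault, evict D, frames (G C)
At position 5, page D is evicted.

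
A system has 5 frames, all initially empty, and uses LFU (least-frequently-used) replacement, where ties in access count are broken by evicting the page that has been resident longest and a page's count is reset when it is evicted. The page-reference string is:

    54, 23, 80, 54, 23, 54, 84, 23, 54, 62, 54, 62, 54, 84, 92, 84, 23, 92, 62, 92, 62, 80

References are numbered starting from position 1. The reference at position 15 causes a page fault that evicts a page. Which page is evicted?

80

pos 1: 54: fault, frames (54)
pos 2: 23: fault, frames (54 23)
pos 3: 80: fault, frames (54 23 80)
pos 4: 54: hit
pos 5: 23: hit
pos 6: 54: hit
pos 7: 84: fault, frames (54 23 80 84)
pos 8: 23: hit
pos 9: 54: hit
pos 10: 62: fault, frames (54 23 80 84 62)
pos 11: 54: hit
pos 12: 62: hit
pos 13: 54: hit
pos 14: 84: hit
pos 15: 92: fault, evict 80, frames (54 23 84 62 92)
At position 15, page 80 is evicted.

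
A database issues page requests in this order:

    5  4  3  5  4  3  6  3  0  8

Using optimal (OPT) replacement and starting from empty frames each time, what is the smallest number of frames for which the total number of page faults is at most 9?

f=1: 10 faults
f=2: 7 faults
f=3: 6 faults
f=4: 6 faults
f=5: 6 faults
f=6: 6 faults
Smallest f with faults ≤ 9 is 2.

2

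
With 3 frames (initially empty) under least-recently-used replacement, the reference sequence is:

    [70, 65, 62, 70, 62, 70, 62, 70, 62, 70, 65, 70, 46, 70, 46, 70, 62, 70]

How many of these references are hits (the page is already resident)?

13

70: fault, frames (70)
65: fault, frames (70 65)
62: fault, frames (70 65 62)
70: hit
62: hit
70: hit
62: hit
70: hit
62: hit
70: hit
65: hit
70: hit
46: fault, evict 62, frames (65 70 46)
70: hit
46: hit
70: hit
62: fault, evict 65, frames (46 70 62)
70: hit
Hits: 13.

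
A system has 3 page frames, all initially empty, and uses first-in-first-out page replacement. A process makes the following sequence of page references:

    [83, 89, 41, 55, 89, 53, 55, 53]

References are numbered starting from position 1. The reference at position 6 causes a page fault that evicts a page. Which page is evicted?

89

pos 1: 83 -> fault, frames (83)
pos 2: 89 -> fault, frames (83 89)
pos 3: 41 -> fault, frames (83 89 41)
pos 4: 55 -> fault, evict 83, frames (89 41 55)
pos 5: 89 -> hit
pos 6: 53 -> fault, evict 89, frames (41 55 53)
At position 6, page 89 is evicted.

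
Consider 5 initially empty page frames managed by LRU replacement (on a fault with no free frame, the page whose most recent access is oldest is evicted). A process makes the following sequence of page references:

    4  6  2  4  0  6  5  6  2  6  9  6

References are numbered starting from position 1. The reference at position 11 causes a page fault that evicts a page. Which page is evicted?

pos 1: 4: miss, frames [4]
pos 2: 6: miss, frames [4, 6]
pos 3: 2: miss, frames [4, 6, 2]
pos 4: 4: hit
pos 5: 0: miss, frames [6, 2, 4, 0]
pos 6: 6: hit
pos 7: 5: miss, frames [2, 4, 0, 6, 5]
pos 8: 6: hit
pos 9: 2: hit
pos 10: 6: hit
pos 11: 9: miss, evict 4, frames [0, 5, 2, 6, 9]
At position 11, page 4 is evicted.

4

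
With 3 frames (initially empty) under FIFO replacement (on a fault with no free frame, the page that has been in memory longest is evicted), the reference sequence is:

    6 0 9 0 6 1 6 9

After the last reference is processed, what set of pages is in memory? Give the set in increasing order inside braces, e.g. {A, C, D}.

{1, 6, 9}

6 → miss, frames (6)
0 → miss, frames (6 0)
9 → miss, frames (6 0 9)
0 → hit
6 → hit
1 → miss, evict 6, frames (0 9 1)
6 → miss, evict 0, frames (9 1 6)
9 → hit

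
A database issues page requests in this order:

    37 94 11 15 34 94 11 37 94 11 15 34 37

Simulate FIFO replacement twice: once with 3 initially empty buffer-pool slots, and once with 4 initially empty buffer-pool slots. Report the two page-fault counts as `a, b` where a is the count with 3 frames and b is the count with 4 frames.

10, 11

3 frames: F F F F F F F F . . F F . → 10 faults.
4 frames: F F F F F . . F F F F F F → 11 faults.
11 > 10: adding a frame increased faults — Belady's anomaly.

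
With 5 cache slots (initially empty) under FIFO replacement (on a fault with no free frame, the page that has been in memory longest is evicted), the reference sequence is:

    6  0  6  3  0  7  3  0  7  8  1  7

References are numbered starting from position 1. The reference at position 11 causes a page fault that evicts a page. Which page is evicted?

pos 1: 6 -> miss, frames [6]
pos 2: 0 -> miss, frames [6, 0]
pos 3: 6 -> hit
pos 4: 3 -> miss, frames [6, 0, 3]
pos 5: 0 -> hit
pos 6: 7 -> miss, frames [6, 0, 3, 7]
pos 7: 3 -> hit
pos 8: 0 -> hit
pos 9: 7 -> hit
pos 10: 8 -> miss, frames [6, 0, 3, 7, 8]
pos 11: 1 -> miss, evict 6, frames [0, 3, 7, 8, 1]
At position 11, page 6 is evicted.

6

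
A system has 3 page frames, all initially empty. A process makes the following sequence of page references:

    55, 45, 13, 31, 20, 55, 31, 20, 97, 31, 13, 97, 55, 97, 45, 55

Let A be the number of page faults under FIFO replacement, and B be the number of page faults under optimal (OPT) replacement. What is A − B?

4

Under FIFO: F F F F F F . . F F F . F F F . → 12 faults.
Under OPT: F F F F F . . . F . F . . . F . → 8 faults.
A − B = 12 − 8 = 4.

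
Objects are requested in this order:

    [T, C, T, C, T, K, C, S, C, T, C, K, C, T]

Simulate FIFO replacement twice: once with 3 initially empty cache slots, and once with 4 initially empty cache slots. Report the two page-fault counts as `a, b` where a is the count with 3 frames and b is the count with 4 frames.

7, 4

3 frames: F F . . . F . F . F F F . . → 7 faults.
4 frames: F F . . . F . F . . . . . . → 4 faults.
4 < 7: adding a frame reduced faults, as is typical.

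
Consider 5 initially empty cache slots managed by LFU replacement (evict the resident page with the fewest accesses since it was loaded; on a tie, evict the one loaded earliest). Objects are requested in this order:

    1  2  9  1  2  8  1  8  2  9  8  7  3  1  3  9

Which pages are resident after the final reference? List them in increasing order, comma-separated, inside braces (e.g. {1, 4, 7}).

{1, 2, 3, 8, 9}

1 -> fault, frames [1]
2 -> fault, frames [1, 2]
9 -> fault, frames [1, 2, 9]
1 -> hit
2 -> hit
8 -> fault, frames [1, 2, 9, 8]
1 -> hit
8 -> hit
2 -> hit
9 -> hit
8 -> hit
7 -> fault, frames [1, 2, 9, 8, 7]
3 -> fault, evict 7, frames [1, 2, 9, 8, 3]
1 -> hit
3 -> hit
9 -> hit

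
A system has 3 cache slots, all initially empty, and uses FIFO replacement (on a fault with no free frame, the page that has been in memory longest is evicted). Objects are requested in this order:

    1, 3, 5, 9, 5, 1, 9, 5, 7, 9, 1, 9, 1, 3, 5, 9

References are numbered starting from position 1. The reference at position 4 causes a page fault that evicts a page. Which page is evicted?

pos 1: 1: fault, frames {1}
pos 2: 3: fault, frames {1,3}
pos 3: 5: fault, frames {1,3,5}
pos 4: 9: fault, evict 1, frames {3,5,9}
At position 4, page 1 is evicted.

1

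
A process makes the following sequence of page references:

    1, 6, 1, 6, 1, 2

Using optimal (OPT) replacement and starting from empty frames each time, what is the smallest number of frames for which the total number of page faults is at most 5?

f=1: 6 faults
f=2: 3 faults
f=3: 3 faults
Smallest f with faults ≤ 5 is 2.

2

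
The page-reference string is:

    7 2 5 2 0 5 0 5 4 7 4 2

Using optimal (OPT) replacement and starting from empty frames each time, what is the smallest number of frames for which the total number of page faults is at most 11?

2

f=1: 12 faults
f=2: 7 faults
f=3: 6 faults
f=4: 5 faults
f=5: 5 faults
Smallest f with faults ≤ 11 is 2.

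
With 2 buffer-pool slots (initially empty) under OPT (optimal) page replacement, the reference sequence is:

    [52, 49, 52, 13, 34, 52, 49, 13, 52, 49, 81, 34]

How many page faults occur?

9

52 -> miss, frames {52}
49 -> miss, frames {52,49}
52 -> hit
13 -> miss, evict 49, frames {52,13}
34 -> miss, evict 13, frames {52,34}
52 -> hit
49 -> miss, evict 34, frames {52,49}
13 -> miss, evict 49, frames {52,13}
52 -> hit
49 -> miss, evict 13, frames {52,49}
81 -> miss, evict 49, frames {52,81}
34 -> miss, evict 81, frames {52,34}
Page faults: 9.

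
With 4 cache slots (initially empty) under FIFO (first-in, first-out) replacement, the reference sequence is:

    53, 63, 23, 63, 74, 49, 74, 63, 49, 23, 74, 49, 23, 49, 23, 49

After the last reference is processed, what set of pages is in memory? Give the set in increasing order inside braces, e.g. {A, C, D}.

53 → miss, frames {53}
63 → miss, frames {53,63}
23 → miss, frames {53,63,23}
63 → hit
74 → miss, frames {53,63,23,74}
49 → miss, evict 53, frames {63,23,74,49}
74 → hit
63 → hit
49 → hit
23 → hit
74 → hit
49 → hit
23 → hit
49 → hit
23 → hit
49 → hit

{23, 49, 63, 74}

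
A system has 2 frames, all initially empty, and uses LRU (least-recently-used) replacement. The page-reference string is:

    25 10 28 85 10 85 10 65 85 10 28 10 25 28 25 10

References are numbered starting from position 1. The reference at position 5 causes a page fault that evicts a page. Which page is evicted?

28

pos 1: 25 → fault, frames [25]
pos 2: 10 → fault, frames [25, 10]
pos 3: 28 → fault, evict 25, frames [10, 28]
pos 4: 85 → fault, evict 10, frames [28, 85]
pos 5: 10 → fault, evict 28, frames [85, 10]
At position 5, page 28 is evicted.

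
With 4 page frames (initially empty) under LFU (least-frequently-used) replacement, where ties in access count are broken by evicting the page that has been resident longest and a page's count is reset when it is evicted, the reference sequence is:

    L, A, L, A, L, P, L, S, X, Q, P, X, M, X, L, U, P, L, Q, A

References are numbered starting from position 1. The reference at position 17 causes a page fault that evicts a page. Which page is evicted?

pos 1: L: miss, frames {L}
pos 2: A: miss, frames {L,A}
pos 3: L: hit
pos 4: A: hit
pos 5: L: hit
pos 6: P: miss, frames {L,A,P}
pos 7: L: hit
pos 8: S: miss, frames {L,A,P,S}
pos 9: X: miss, evict P, frames {L,A,S,X}
pos 10: Q: miss, evict S, frames {L,A,X,Q}
pos 11: P: miss, evict X, frames {L,A,Q,P}
pos 12: X: miss, evict Q, frames {L,A,P,X}
pos 13: M: miss, evict P, frames {L,A,X,M}
pos 14: X: hit
pos 15: L: hit
pos 16: U: miss, evict M, frames {L,A,X,U}
pos 17: P: miss, evict U, frames {L,A,X,P}
At position 17, page U is evicted.

U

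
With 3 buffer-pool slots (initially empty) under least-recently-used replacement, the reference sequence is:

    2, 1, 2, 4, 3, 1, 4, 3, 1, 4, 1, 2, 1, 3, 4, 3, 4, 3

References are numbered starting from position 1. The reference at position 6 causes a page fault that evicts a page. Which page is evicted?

pos 1: 2 -> fault, frames {2}
pos 2: 1 -> fault, frames {2,1}
pos 3: 2 -> hit
pos 4: 4 -> fault, frames {1,2,4}
pos 5: 3 -> fault, evict 1, frames {2,4,3}
pos 6: 1 -> fault, evict 2, frames {4,3,1}
At position 6, page 2 is evicted.

2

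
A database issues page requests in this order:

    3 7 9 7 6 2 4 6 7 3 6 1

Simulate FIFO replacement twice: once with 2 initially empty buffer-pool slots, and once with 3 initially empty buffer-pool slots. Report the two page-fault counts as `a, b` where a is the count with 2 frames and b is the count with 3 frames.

2 frames: F F F . F F F F F F F F → 11 faults.
3 frames: F F F . F F F . F F F F → 10 faults.
10 < 11: adding a frame reduced faults, as is typical.

11, 10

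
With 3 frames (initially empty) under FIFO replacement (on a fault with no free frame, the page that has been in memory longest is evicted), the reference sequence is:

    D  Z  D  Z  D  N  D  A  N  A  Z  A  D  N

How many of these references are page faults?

D → miss, frames (D)
Z → miss, frames (D Z)
D → hit
Z → hit
D → hit
N → miss, frames (D Z N)
D → hit
A → miss, evict D, frames (Z N A)
N → hit
A → hit
Z → hit
A → hit
D → miss, evict Z, frames (N A D)
N → hit
Page faults: 5.

5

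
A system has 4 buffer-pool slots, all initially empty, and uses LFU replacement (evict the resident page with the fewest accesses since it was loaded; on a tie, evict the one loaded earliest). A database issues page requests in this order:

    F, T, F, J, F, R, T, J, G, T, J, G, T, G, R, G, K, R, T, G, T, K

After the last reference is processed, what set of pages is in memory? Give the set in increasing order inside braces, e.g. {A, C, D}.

F: miss, frames {F}
T: miss, frames {F,T}
F: hit
J: miss, frames {F,T,J}
F: hit
R: miss, frames {F,T,J,R}
T: hit
J: hit
G: miss, evict R, frames {F,T,J,G}
T: hit
J: hit
G: hit
T: hit
G: hit
R: miss, evict F, frames {T,J,G,R}
G: hit
K: miss, evict R, frames {T,J,G,K}
R: miss, evict K, frames {T,J,G,R}
T: hit
G: hit
T: hit
K: miss, evict R, frames {T,J,G,K}

{G, J, K, T}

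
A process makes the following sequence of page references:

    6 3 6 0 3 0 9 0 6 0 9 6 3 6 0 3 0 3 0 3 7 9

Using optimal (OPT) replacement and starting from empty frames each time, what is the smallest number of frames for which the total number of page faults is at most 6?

4

f=1: 22 faults
f=2: 10 faults
f=3: 7 faults
f=4: 5 faults
f=5: 5 faults
Smallest f with faults ≤ 6 is 4.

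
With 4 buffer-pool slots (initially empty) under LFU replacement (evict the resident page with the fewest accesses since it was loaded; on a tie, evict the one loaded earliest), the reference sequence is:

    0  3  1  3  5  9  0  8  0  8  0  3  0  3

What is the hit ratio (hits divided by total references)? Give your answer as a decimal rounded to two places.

0 → miss, frames [0]
3 → miss, frames [0, 3]
1 → miss, frames [0, 3, 1]
3 → hit
5 → miss, frames [0, 3, 1, 5]
9 → miss, evict 0, frames [3, 1, 5, 9]
0 → miss, evict 1, frames [3, 5, 9, 0]
8 → miss, evict 5, frames [3, 9, 0, 8]
0 → hit
8 → hit
0 → hit
3 → hit
0 → hit
3 → hit
Hits: 7 of 14 references → 7/14 = 0.5000.

0.50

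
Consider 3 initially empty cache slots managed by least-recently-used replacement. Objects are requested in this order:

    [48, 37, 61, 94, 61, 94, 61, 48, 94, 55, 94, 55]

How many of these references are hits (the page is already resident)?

48 -> fault, frames (48)
37 -> fault, frames (48 37)
61 -> fault, frames (48 37 61)
94 -> fault, evict 48, frames (37 61 94)
61 -> hit
94 -> hit
61 -> hit
48 -> fault, evict 37, frames (94 61 48)
94 -> hit
55 -> fault, evict 61, frames (48 94 55)
94 -> hit
55 -> hit
Hits: 6.

6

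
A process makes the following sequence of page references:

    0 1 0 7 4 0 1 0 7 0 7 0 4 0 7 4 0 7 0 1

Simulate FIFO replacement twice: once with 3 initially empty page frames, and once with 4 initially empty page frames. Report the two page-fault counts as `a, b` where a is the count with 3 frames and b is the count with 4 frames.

3 frames: F F . F F F F . F . . . F F . . . . . F → 10 faults.
4 frames: F F . F F . . . . . . . . . . . . . . . → 4 faults.
4 < 10: adding a frame reduced faults, as is typical.

10, 4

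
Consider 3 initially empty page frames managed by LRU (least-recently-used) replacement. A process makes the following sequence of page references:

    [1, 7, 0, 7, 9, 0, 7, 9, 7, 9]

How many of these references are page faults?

4

1 -> fault, frames [1]
7 -> fault, frames [1, 7]
0 -> fault, frames [1, 7, 0]
7 -> hit
9 -> fault, evict 1, frames [0, 7, 9]
0 -> hit
7 -> hit
9 -> hit
7 -> hit
9 -> hit
Page faults: 4.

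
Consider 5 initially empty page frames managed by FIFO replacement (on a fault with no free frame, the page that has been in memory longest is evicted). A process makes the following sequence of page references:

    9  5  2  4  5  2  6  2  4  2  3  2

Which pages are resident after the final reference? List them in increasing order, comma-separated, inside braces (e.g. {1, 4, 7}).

9 -> miss, frames (9)
5 -> miss, frames (9 5)
2 -> miss, frames (9 5 2)
4 -> miss, frames (9 5 2 4)
5 -> hit
2 -> hit
6 -> miss, frames (9 5 2 4 6)
2 -> hit
4 -> hit
2 -> hit
3 -> miss, evict 9, frames (5 2 4 6 3)
2 -> hit

{2, 3, 4, 5, 6}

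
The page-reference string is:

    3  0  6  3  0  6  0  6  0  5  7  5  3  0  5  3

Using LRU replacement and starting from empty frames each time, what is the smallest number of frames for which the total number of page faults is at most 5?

5

f=1: 16 faults
f=2: 12 faults
f=3: 7 faults
f=4: 6 faults
f=5: 5 faults
Smallest f with faults ≤ 5 is 5.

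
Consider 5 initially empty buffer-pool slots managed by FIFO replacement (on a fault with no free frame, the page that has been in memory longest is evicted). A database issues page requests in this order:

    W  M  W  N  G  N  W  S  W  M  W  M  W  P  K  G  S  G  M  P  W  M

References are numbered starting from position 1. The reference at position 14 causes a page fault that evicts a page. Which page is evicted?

W

pos 1: W: fault, frames (W)
pos 2: M: fault, frames (W M)
pos 3: W: hit
pos 4: N: fault, frames (W M N)
pos 5: G: fault, frames (W M N G)
pos 6: N: hit
pos 7: W: hit
pos 8: S: fault, frames (W M N G S)
pos 9: W: hit
pos 10: M: hit
pos 11: W: hit
pos 12: M: hit
pos 13: W: hit
pos 14: P: fault, evict W, frames (M N G S P)
At position 14, page W is evicted.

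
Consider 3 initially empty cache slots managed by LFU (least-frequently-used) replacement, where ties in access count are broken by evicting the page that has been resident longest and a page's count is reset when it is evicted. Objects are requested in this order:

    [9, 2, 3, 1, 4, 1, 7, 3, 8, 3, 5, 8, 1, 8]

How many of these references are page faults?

10

9 → miss, frames [9]
2 → miss, frames [9, 2]
3 → miss, frames [9, 2, 3]
1 → miss, evict 9, frames [2, 3, 1]
4 → miss, evict 2, frames [3, 1, 4]
1 → hit
7 → miss, evict 3, frames [1, 4, 7]
3 → miss, evict 4, frames [1, 7, 3]
8 → miss, evict 7, frames [1, 3, 8]
3 → hit
5 → miss, evict 8, frames [1, 3, 5]
8 → miss, evict 5, frames [1, 3, 8]
1 → hit
8 → hit
Page faults: 10.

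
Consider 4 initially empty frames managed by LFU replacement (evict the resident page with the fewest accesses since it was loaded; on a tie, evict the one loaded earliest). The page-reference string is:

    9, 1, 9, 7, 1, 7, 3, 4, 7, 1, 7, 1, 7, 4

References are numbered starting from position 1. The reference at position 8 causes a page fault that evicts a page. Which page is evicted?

pos 1: 9 → miss, frames [9]
pos 2: 1 → miss, frames [9, 1]
pos 3: 9 → hit
pos 4: 7 → miss, frames [9, 1, 7]
pos 5: 1 → hit
pos 6: 7 → hit
pos 7: 3 → miss, frames [9, 1, 7, 3]
pos 8: 4 → miss, evict 3, frames [9, 1, 7, 4]
At position 8, page 3 is evicted.

3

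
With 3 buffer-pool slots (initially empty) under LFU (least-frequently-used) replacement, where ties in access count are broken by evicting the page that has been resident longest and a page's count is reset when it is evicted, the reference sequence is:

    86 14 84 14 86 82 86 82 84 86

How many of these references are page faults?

5

86: fault, frames (86)
14: fault, frames (86 14)
84: fault, frames (86 14 84)
14: hit
86: hit
82: fault, evict 84, frames (86 14 82)
86: hit
82: hit
84: fault, evict 14, frames (86 82 84)
86: hit
Page faults: 5.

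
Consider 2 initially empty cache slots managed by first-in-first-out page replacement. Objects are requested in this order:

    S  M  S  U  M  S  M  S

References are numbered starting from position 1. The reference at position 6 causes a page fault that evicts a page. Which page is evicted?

M

pos 1: S -> miss, frames (S)
pos 2: M -> miss, frames (S M)
pos 3: S -> hit
pos 4: U -> miss, evict S, frames (M U)
pos 5: M -> hit
pos 6: S -> miss, evict M, frames (U S)
At position 6, page M is evicted.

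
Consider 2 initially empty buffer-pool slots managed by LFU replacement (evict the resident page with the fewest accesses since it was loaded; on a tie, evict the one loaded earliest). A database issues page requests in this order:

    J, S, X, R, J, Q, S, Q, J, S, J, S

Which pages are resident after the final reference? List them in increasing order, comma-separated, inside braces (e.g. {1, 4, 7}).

J -> miss, frames (J)
S -> miss, frames (J S)
X -> miss, evict J, frames (S X)
R -> miss, evict S, frames (X R)
J -> miss, evict X, frames (R J)
Q -> miss, evict R, frames (J Q)
S -> miss, evict J, frames (Q S)
Q -> hit
J -> miss, evict S, frames (Q J)
S -> miss, evict J, frames (Q S)
J -> miss, evict S, frames (Q J)
S -> miss, evict J, frames (Q S)

{Q, S}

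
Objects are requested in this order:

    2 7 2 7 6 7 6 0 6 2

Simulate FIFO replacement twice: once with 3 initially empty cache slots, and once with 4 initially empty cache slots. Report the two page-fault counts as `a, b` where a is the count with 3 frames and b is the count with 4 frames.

3 frames: F F . . F . . F . F → 5 faults.
4 frames: F F . . F . . F . . → 4 faults.
4 < 5: adding a frame reduced faults, as is typical.

5, 4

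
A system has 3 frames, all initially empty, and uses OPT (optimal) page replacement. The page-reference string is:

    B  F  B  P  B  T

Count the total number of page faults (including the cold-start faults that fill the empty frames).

B: miss, frames [B]
F: miss, frames [B, F]
B: hit
P: miss, frames [B, F, P]
B: hit
T: miss, evict P, frames [B, F, T]
Page faults: 4.

4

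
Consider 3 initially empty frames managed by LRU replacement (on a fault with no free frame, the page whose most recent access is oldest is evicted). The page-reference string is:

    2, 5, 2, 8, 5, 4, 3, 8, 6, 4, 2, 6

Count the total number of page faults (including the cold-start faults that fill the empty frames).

2 -> fault, frames [2]
5 -> fault, frames [2, 5]
2 -> hit
8 -> fault, frames [5, 2, 8]
5 -> hit
4 -> fault, evict 2, frames [8, 5, 4]
3 -> fault, evict 8, frames [5, 4, 3]
8 -> fault, evict 5, frames [4, 3, 8]
6 -> fault, evict 4, frames [3, 8, 6]
4 -> fault, evict 3, frames [8, 6, 4]
2 -> fault, evict 8, frames [6, 4, 2]
6 -> hit
Page faults: 9.

9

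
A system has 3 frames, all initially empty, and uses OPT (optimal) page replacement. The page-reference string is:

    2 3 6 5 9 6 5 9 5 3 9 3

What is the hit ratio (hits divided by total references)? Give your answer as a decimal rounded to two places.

0.50

2 → fault, frames [2]
3 → fault, frames [2, 3]
6 → fault, frames [2, 3, 6]
5 → fault, evict 2, frames [3, 6, 5]
9 → fault, evict 3, frames [6, 5, 9]
6 → hit
5 → hit
9 → hit
5 → hit
3 → fault, evict 5, frames [6, 9, 3]
9 → hit
3 → hit
Hits: 6 of 12 references → 6/12 = 0.5000.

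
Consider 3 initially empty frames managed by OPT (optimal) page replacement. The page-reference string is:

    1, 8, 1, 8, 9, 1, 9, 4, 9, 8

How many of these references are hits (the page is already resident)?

1: miss, frames [1]
8: miss, frames [1, 8]
1: hit
8: hit
9: miss, frames [1, 8, 9]
1: hit
9: hit
4: miss, evict 1, frames [8, 9, 4]
9: hit
8: hit
Hits: 6.

6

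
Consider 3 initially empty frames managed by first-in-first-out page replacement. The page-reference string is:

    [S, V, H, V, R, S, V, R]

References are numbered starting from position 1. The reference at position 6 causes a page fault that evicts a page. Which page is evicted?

V

pos 1: S: miss, frames {S}
pos 2: V: miss, frames {S,V}
pos 3: H: miss, frames {S,V,H}
pos 4: V: hit
pos 5: R: miss, evict S, frames {V,H,R}
pos 6: S: miss, evict V, frames {H,R,S}
At position 6, page V is evicted.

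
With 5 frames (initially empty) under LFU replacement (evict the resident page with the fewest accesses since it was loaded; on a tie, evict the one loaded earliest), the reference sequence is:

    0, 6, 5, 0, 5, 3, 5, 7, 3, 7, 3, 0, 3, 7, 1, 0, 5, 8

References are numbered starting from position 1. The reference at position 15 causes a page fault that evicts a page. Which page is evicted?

pos 1: 0: miss, frames {0}
pos 2: 6: miss, frames {0,6}
pos 3: 5: miss, frames {0,6,5}
pos 4: 0: hit
pos 5: 5: hit
pos 6: 3: miss, frames {0,6,5,3}
pos 7: 5: hit
pos 8: 7: miss, frames {0,6,5,3,7}
pos 9: 3: hit
pos 10: 7: hit
pos 11: 3: hit
pos 12: 0: hit
pos 13: 3: hit
pos 14: 7: hit
pos 15: 1: miss, evict 6, frames {0,5,3,7,1}
At position 15, page 6 is evicted.

6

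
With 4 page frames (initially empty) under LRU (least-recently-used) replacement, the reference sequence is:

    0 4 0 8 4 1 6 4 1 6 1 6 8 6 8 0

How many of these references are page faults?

6

0 → miss, frames (0)
4 → miss, frames (0 4)
0 → hit
8 → miss, frames (4 0 8)
4 → hit
1 → miss, frames (0 8 4 1)
6 → miss, evict 0, frames (8 4 1 6)
4 → hit
1 → hit
6 → hit
1 → hit
6 → hit
8 → hit
6 → hit
8 → hit
0 → miss, evict 4, frames (1 6 8 0)
Page faults: 6.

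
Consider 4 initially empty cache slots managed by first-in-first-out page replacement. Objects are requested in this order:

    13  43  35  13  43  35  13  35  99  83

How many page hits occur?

13 -> fault, frames (13)
43 -> fault, frames (13 43)
35 -> fault, frames (13 43 35)
13 -> hit
43 -> hit
35 -> hit
13 -> hit
35 -> hit
99 -> fault, frames (13 43 35 99)
83 -> fault, evict 13, frames (43 35 99 83)
Hits: 5.

5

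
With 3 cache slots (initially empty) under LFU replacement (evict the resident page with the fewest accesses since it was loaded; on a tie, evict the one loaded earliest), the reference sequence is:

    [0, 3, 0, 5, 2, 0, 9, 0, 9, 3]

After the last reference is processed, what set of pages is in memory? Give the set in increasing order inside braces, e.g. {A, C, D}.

0 -> miss, frames [0]
3 -> miss, frames [0, 3]
0 -> hit
5 -> miss, frames [0, 3, 5]
2 -> miss, evict 3, frames [0, 5, 2]
0 -> hit
9 -> miss, evict 5, frames [0, 2, 9]
0 -> hit
9 -> hit
3 -> miss, evict 2, frames [0, 9, 3]

{0, 3, 9}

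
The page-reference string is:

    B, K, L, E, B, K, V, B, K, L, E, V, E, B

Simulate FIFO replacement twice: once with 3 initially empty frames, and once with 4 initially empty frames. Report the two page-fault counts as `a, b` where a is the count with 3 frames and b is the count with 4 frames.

3 frames: F F F F F F F . . F F . . F → 10 faults.
4 frames: F F F F . . F F F F F F . F → 11 faults.
11 > 10: adding a frame increased faults — Belady's anomaly.

10, 11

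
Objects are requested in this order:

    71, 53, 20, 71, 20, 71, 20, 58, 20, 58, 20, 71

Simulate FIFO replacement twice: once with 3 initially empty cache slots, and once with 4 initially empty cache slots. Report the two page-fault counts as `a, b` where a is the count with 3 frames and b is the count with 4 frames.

5, 4

3 frames: F F F . . . . F . . . F → 5 faults.
4 frames: F F F . . . . F . . . . → 4 faults.
4 < 5: adding a frame reduced faults, as is typical.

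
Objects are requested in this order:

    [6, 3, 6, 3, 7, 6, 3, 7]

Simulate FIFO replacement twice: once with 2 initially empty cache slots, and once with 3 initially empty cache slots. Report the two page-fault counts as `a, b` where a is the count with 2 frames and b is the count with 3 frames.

6, 3

2 frames: F F . . F F F F → 6 faults.
3 frames: F F . . F . . . → 3 faults.
3 < 6: adding a frame reduced faults, as is typical.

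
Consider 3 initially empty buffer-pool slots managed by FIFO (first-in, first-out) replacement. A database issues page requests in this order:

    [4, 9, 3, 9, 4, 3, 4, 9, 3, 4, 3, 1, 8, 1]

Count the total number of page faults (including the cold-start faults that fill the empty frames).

4 -> fault, frames {4}
9 -> fault, frames {4,9}
3 -> fault, frames {4,9,3}
9 -> hit
4 -> hit
3 -> hit
4 -> hit
9 -> hit
3 -> hit
4 -> hit
3 -> hit
1 -> fault, evict 4, frames {9,3,1}
8 -> fault, evict 9, frames {3,1,8}
1 -> hit
Page faults: 5.

5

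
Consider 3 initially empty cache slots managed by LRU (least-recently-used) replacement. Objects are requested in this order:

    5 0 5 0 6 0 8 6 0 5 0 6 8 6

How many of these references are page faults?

5: miss, frames (5)
0: miss, frames (5 0)
5: hit
0: hit
6: miss, frames (5 0 6)
0: hit
8: miss, evict 5, frames (6 0 8)
6: hit
0: hit
5: miss, evict 8, frames (6 0 5)
0: hit
6: hit
8: miss, evict 5, frames (0 6 8)
6: hit
Page faults: 6.

6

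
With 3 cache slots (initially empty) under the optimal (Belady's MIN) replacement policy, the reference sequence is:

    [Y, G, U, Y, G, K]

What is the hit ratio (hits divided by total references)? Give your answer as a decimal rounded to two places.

Y -> fault, frames [Y]
G -> fault, frames [Y, G]
U -> fault, frames [Y, G, U]
Y -> hit
G -> hit
K -> fault, evict U, frames [Y, G, K]
Hits: 2 of 6 references → 2/6 = 0.3333.

0.33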